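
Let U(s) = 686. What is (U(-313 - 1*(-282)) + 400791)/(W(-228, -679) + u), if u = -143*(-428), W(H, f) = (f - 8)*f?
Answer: 401477/527677 ≈ 0.76084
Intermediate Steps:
W(H, f) = f*(-8 + f) (W(H, f) = (-8 + f)*f = f*(-8 + f))
u = 61204
(U(-313 - 1*(-282)) + 400791)/(W(-228, -679) + u) = (686 + 400791)/(-679*(-8 - 679) + 61204) = 401477/(-679*(-687) + 61204) = 401477/(466473 + 61204) = 401477/527677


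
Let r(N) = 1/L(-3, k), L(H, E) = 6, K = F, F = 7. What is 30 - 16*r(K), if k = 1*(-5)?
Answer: 82/3 ≈ 27.333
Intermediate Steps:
k = -5
K = 7
r(N) = ⅙ (r(N) = 1/6 = ⅙)
30 - 16*r(K) = 30 - 16*⅙ = 30 - 8/3 = 82/3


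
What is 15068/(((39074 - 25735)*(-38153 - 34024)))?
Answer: -15068/962769003 ≈ -1.5651e-5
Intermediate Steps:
15068/(((39074 - 25735)*(-38153 - 34024))) = 15068/((13339*(-72177))) = 15068/(-962769003) = 15068*(-1/962769003) = -15068/962769003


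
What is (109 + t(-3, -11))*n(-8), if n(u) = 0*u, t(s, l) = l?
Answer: 0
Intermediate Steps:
n(u) = 0
(109 + t(-3, -11))*n(-8) = (109 - 11)*0 = 98*0 = 0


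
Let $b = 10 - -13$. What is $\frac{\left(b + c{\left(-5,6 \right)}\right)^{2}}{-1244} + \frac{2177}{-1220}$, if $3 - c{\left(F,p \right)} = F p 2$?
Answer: $- \frac{2932827}{379420} \approx -7.7298$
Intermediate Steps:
$c{\left(F,p \right)} = 3 - 2 F p$ ($c{\left(F,p \right)} = 3 - F p 2 = 3 - 2 F p$)
$b = 23$ ($b = 10 + 13 = 23$)
$\frac{\left(b + c{\left(-5,6 \right)}\right)^{2}}{-1244} + \frac{2177}{-1220} = \frac{\left(23 - \left(-3 - 60\right)\right)^{2}}{-1244} + \frac{2177}{-1220} = \left(23 + \left(3 + 60\right)\right)^{2} \left(- \frac{1}{1244}\right) + 2177 \left(- \frac{1}{1220}\right) = \left(23 + 63\right)^{2} \left(- \frac{1}{1244}\right) - \frac{2177}{1220} = 86^{2} \left(- \frac{1}{1244}\right) - \frac{2177}{1220} = 7396 \left(- \frac{1}{1244}\right) - \frac{2177}{1220} = - \frac{1849}{311} - \frac{2177}{1220} = - \frac{2932827}{379420}$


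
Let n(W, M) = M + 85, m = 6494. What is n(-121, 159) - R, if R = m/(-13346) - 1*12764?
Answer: 86805631/6673 ≈ 13008.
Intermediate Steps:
n(W, M) = 85 + M
R = -85177419/6673 (R = 6494/(-13346) - 1*12764 = 6494*(-1/13346) - 12764 = -3247/6673 - 12764 = -85177419/6673 ≈ -12764.)
n(-121, 159) - R = (85 + 159) - 1*(-85177419/6673) = 244 + 85177419/6673 = 86805631/6673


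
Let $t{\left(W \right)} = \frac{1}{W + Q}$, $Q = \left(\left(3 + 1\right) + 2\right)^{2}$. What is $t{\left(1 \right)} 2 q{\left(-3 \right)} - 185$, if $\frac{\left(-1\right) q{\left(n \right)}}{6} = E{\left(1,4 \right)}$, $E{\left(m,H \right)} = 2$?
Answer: $- \frac{6869}{37} \approx -185.65$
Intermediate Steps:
$Q = 36$ ($Q = \left(4 + 2\right)^{2} = 6^{2} = 36$)
$t{\left(W \right)} = \frac{1}{36 + W}$ ($t{\left(W \right)} = \frac{1}{W + 36} = \frac{1}{36 + W}$)
$q{\left(n \right)} = -12$ ($q{\left(n \right)} = \left(-6\right) 2 = -12$)
$t{\left(1 \right)} 2 q{\left(-3 \right)} - 185 = \frac{1}{36 + 1} \cdot 2 \left(-12\right) - 185 = \frac{1}{37} \cdot 2 \left(-12\right) - 185 = \frac{2}{37} \left(-12\right) - 185 = - \frac{24}{37} - 185 = - \frac{6869}{37}$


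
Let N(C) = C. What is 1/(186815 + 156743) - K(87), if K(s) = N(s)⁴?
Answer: -19682355709637/343558 ≈ -5.7290e+7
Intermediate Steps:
K(s) = s⁴
1/(186815 + 156743) - K(87) = 1/(186815 + 156743) - 1*87⁴ = 1/343558 - 1*57289761 = 1/343558 - 57289761 = -19682355709637/343558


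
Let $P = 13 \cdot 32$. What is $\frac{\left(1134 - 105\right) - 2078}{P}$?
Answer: $- \frac{1049}{416} \approx -2.5216$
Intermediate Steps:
$P = 416$
$\frac{\left(1134 - 105\right) - 2078}{P} = \frac{\left(1134 - 105\right) - 2078}{416} = \left(\left(1134 - 105\right) - 2078\right) \frac{1}{416} = \left(1029 - 2078\right) \frac{1}{416} = \left(-1049\right) \frac{1}{416} = - \frac{1049}{416}$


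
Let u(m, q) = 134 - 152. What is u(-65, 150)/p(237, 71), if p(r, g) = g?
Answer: -18/71 ≈ -0.25352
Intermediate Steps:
u(m, q) = -18
u(-65, 150)/p(237, 71) = -18/71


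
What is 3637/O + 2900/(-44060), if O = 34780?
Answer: 2969211/76620340 ≈ 0.038752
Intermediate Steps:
3637/O + 2900/(-44060) = 3637/34780 + 2900/(-44060) = 3637*(1/34780) + 2900*(-1/44060) = 3637/34780 - 145/2203 = 2969211/76620340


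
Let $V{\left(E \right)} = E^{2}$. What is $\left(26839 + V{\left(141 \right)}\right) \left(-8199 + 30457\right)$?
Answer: $1039893760$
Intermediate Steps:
$\left(26839 + V{\left(141 \right)}\right) \left(-8199 + 30457\right) = \left(26839 + 141^{2}\right) \left(-8199 + 30457\right) = \left(26839 + 19881\right) 22258 = 46720 \cdot 22258 = 1039893760$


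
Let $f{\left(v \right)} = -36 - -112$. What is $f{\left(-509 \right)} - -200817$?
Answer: $200893$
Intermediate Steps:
$f{\left(v \right)} = 76$ ($f{\left(v \right)} = -36 + 112 = 76$)
$f{\left(-509 \right)} - -200817 = 76 - -200817 = 76 + 200817 = 200893$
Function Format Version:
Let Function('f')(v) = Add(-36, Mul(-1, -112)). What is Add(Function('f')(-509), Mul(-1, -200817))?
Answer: 200893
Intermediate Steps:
Function('f')(v) = 76 (Function('f')(v) = Add(-36, 112) = 76)
Add(Function('f')(-509), Mul(-1, -200817)) = Add(76, Mul(-1, -200817)) = Add(76, 200817) = 200893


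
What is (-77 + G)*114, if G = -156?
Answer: -26562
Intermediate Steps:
(-77 + G)*114 = (-77 - 156)*114 = -233*114 = -26562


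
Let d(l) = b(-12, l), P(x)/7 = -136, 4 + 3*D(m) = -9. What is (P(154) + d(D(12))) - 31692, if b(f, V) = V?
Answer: -97945/3 ≈ -32648.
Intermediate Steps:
D(m) = -13/3 (D(m) = -4/3 + (⅓)*(-9) = -4/3 - 3 = -13/3)
P(x) = -952 (P(x) = 7*(-136) = -952)
d(l) = l
(P(154) + d(D(12))) - 31692 = (-952 - 13/3) - 31692 = -2869/3 - 31692 = -97945/3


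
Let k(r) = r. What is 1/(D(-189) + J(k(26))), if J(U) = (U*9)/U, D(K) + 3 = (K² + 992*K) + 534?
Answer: -1/151227 ≈ -6.6126e-6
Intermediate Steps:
D(K) = 531 + K² + 992*K (D(K) = -3 + ((K² + 992*K) + 534) = -3 + (534 + K² + 992*K) = 531 + K² + 992*K)
J(U) = 9 (J(U) = (9*U)/U = 9)
1/(D(-189) + J(k(26))) = 1/((531 + (-189)² + 992*(-189)) + 9) = 1/((531 + 35721 - 187488) + 9) = 1/(-151236 + 9) = 1/(-151227) = -1/151227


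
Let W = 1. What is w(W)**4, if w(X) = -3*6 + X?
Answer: 83521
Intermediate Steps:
w(X) = -18 + X
w(W)**4 = (-18 + 1)**4 = (-17)**4 = 83521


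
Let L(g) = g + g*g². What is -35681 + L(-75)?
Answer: -457631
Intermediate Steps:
L(g) = g + g³
-35681 + L(-75) = -35681 + (-75 + (-75)³) = -35681 + (-75 - 421875) = -35681 - 421950 = -457631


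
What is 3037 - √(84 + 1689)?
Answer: 3037 - 3*√197 ≈ 2994.9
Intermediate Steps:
3037 - √(84 + 1689) = 3037 - √1773 = 3037 - 3*√197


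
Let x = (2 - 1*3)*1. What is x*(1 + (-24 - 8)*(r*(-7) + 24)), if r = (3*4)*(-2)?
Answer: 6143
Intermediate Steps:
r = -24 (r = 12*(-2) = -24)
x = -1 (x = (2 - 3)*1 = -1*1 = -1)
x*(1 + (-24 - 8)*(r*(-7) + 24)) = -(1 + (-24 - 8)*(-24*(-7) + 24)) = -(1 - 32*(168 + 24)) = -(1 - 32*192) = -(1 - 6144) = -1*(-6143) = 6143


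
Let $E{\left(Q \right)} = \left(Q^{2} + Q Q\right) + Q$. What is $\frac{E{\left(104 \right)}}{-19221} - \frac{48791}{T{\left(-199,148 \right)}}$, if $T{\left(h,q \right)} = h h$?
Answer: $- \frac{1798579147}{761170821} \approx -2.3629$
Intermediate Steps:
$T{\left(h,q \right)} = h^{2}$
$E{\left(Q \right)} = Q + 2 Q^{2}$ ($E{\left(Q \right)} = \left(Q^{2} + Q^{2}\right) + Q = 2 Q^{2} + Q = Q + 2 Q^{2}$)
$\frac{E{\left(104 \right)}}{-19221} - \frac{48791}{T{\left(-199,148 \right)}} = \frac{104 \left(1 + 2 \cdot 104\right)}{-19221} - \frac{48791}{\left(-199\right)^{2}} = 104 \left(1 + 208\right) \left(- \frac{1}{19221}\right) - \frac{48791}{39601} = 104 \cdot 209 \left(- \frac{1}{19221}\right) - \frac{48791}{39601} = 21736 \left(- \frac{1}{19221}\right) - \frac{48791}{39601} = - \frac{21736}{19221} - \frac{48791}{39601} = - \frac{1798579147}{761170821}$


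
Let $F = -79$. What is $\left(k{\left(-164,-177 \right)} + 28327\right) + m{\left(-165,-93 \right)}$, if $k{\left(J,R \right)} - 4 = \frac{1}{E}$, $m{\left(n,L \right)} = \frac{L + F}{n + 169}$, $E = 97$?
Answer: $\frac{2743937}{97} \approx 28288.0$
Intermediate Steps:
$m{\left(n,L \right)} = \frac{-79 + L}{169 + n}$ ($m{\left(n,L \right)} = \frac{L - 79}{n + 169} = \frac{-79 + L}{169 + n}$)
$k{\left(J,R \right)} = \frac{389}{97}$ ($k{\left(J,R \right)} = 4 + \frac{1}{97} = \frac{389}{97}$)
$\left(k{\left(-164,-177 \right)} + 28327\right) + m{\left(-165,-93 \right)} = \left(\frac{389}{97} + 28327\right) + \frac{-79 - 93}{169 - 165} = \frac{2748108}{97} + \frac{1}{4} \left(-172\right) = \frac{2748108}{97} - 43 = \frac{2743937}{97}$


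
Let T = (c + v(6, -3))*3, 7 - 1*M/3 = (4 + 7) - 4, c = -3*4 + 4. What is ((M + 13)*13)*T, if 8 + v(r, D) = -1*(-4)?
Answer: -6084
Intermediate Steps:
v(r, D) = -4 (v(r, D) = -8 - 1*(-4) = -8 + 4 = -4)
c = -8 (c = -12 + 4 = -8)
M = 0 (M = 21 - 3*((4 + 7) - 4) = 21 - 3*(11 - 4) = 21 - 3*7 = 21 - 21 = 0)
T = -36 (T = (-8 - 4)*3 = -12*3 = -36)
((M + 13)*13)*T = ((0 + 13)*13)*(-36) = (13*13)*(-36) = 169*(-36) = -6084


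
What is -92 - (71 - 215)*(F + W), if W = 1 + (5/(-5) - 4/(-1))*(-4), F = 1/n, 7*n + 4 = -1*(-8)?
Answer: -1424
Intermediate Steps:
n = 4/7 (n = -4/7 + (-1*(-8))/7 = -4/7 + (⅐)*8 = -4/7 + 8/7 = 4/7 ≈ 0.57143)
F = 7/4 (F = 1/(4/7) = 7/4 ≈ 1.7500)
W = -11 (W = 1 + (5*(-⅕) - 4*(-1))*(-4) = 1 + (-1 + 4)*(-4) = 1 + 3*(-4) = 1 - 12 = -11)
-92 - (71 - 215)*(F + W) = -92 - (71 - 215)*(7/4 - 11) = -92 - (-144)*(-37)/4 = -92 - 1*1332 = -92 - 1332 = -1424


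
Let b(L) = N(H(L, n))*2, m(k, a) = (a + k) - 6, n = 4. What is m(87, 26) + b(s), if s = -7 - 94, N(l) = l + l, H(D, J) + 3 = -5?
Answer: 75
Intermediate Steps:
m(k, a) = -6 + a + k
H(D, J) = -8 (H(D, J) = -3 - 5 = -8)
N(l) = 2*l
s = -101
b(L) = -32 (b(L) = (2*(-8))*2 = -16*2 = -32)
m(87, 26) + b(s) = (-6 + 26 + 87) - 32 = 107 - 32 = 75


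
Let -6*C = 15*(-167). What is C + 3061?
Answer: 6957/2 ≈ 3478.5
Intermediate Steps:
C = 835/2 (C = -5*(-167)/2 = -1/6*(-2505) = 835/2 ≈ 417.50)
C + 3061 = 835/2 + 3061 = 6957/2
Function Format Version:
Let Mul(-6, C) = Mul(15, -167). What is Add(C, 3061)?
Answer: Rational(6957, 2) ≈ 3478.5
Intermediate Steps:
C = Rational(835, 2) (C = Mul(Rational(-1, 6), Mul(15, -167)) = Mul(Rational(-1, 6), -2505) = Rational(835, 2) ≈ 417.50)
Add(C, 3061) = Add(Rational(835, 2), 3061) = Rational(6957, 2)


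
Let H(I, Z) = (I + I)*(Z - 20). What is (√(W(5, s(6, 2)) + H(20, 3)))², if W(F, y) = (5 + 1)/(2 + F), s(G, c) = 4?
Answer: -4754/7 ≈ -679.14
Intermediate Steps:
W(F, y) = 6/(2 + F)
H(I, Z) = 2*I*(-20 + Z) (H(I, Z) = (2*I)*(-20 + Z) = 2*I*(-20 + Z))
(√(W(5, s(6, 2)) + H(20, 3)))² = (√(6/(2 + 5) + 2*20*(-20 + 3)))² = (√(6/7 + 2*20*(-17)))² = (√(6*(⅐) - 680))² = (√(6/7 - 680))² = (√(-4754/7))² = (I*√33278/7)² = -4754/7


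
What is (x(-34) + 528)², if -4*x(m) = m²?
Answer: 57121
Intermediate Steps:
x(m) = -m²/4
(x(-34) + 528)² = (-¼*(-34)² + 528)² = (-¼*1156 + 528)² = (-289 + 528)² = 239² = 57121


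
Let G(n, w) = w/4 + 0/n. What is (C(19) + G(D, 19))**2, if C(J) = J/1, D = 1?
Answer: 9025/16 ≈ 564.06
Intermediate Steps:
C(J) = J (C(J) = J*1 = J)
G(n, w) = w/4 (G(n, w) = w*(1/4) + 0 = w/4 + 0 = w/4)
(C(19) + G(D, 19))**2 = (19 + (1/4)*19)**2 = (19 + 19/4)**2 = (95/4)**2 = 9025/16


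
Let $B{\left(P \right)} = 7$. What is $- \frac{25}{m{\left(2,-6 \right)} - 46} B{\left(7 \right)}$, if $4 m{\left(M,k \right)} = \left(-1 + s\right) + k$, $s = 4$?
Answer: $\frac{700}{187} \approx 3.7433$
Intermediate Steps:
$m{\left(M,k \right)} = \frac{3}{4} + \frac{k}{4}$ ($m{\left(M,k \right)} = \frac{\left(-1 + 4\right) + k}{4} = \frac{3 + k}{4} = \frac{3}{4} + \frac{k}{4}$)
$- \frac{25}{m{\left(2,-6 \right)} - 46} B{\left(7 \right)} = - \frac{25}{\left(\frac{3}{4} + \frac{1}{4} \left(-6\right)\right) - 46} \cdot 7 = - \frac{25}{\left(\frac{3}{4} - \frac{3}{2}\right) - 46} \cdot 7 = - \frac{25}{- \frac{3}{4} - 46} \cdot 7 = - \frac{25}{- \frac{187}{4}} \cdot 7 = \left(-25\right) \left(- \frac{4}{187}\right) 7 = \frac{100}{187} \cdot 7 = \frac{700}{187}$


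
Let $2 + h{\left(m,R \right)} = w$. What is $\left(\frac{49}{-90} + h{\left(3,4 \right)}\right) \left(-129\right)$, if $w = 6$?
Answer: $- \frac{13373}{30} \approx -445.77$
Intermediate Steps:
$h{\left(m,R \right)} = 4$ ($h{\left(m,R \right)} = -2 + 6 = 4$)
$\left(\frac{49}{-90} + h{\left(3,4 \right)}\right) \left(-129\right) = \left(\frac{49}{-90} + 4\right) \left(-129\right) = \left(49 \left(- \frac{1}{90}\right) + 4\right) \left(-129\right) = \left(- \frac{49}{90} + 4\right) \left(-129\right) = \frac{311}{90} \left(-129\right) = - \frac{13373}{30}$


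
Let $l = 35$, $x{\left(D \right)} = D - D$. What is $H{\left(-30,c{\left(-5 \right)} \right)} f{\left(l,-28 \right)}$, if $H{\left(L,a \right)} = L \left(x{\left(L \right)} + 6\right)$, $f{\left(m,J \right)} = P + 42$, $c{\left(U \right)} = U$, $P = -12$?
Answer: $-5400$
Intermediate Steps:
$x{\left(D \right)} = 0$
$f{\left(m,J \right)} = 30$ ($f{\left(m,J \right)} = -12 + 42 = 30$)
$H{\left(L,a \right)} = 6 L$ ($H{\left(L,a \right)} = L \left(0 + 6\right) = L 6 = 6 L$)
$H{\left(-30,c{\left(-5 \right)} \right)} f{\left(l,-28 \right)} = 6 \left(-30\right) 30 = \left(-180\right) 30 = -5400$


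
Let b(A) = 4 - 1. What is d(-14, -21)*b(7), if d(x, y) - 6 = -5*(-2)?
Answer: 48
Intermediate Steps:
d(x, y) = 16 (d(x, y) = 6 - 5*(-2) = 6 + 10 = 16)
b(A) = 3
d(-14, -21)*b(7) = 16*3 = 48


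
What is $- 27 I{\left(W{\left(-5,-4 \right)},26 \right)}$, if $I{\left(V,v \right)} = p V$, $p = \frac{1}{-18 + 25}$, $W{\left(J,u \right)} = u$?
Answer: $\frac{108}{7} \approx 15.429$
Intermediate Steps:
$p = \frac{1}{7} \approx 0.14286$
$I{\left(V,v \right)} = \frac{V}{7}$
$- 27 I{\left(W{\left(-5,-4 \right)},26 \right)} = - 27 \cdot \frac{1}{7} \left(-4\right) = \left(-27\right) \left(- \frac{4}{7}\right) = \frac{108}{7}$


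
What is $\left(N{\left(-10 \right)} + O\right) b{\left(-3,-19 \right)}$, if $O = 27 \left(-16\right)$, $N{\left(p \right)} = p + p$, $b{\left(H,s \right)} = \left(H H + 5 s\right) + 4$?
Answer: $37064$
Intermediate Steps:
$b{\left(H,s \right)} = 4 + H^{2} + 5 s$ ($b{\left(H,s \right)} = \left(H^{2} + 5 s\right) + 4 = 4 + H^{2} + 5 s$)
$N{\left(p \right)} = 2 p$
$O = -432$
$\left(N{\left(-10 \right)} + O\right) b{\left(-3,-19 \right)} = \left(2 \left(-10\right) - 432\right) \left(4 + \left(-3\right)^{2} + 5 \left(-19\right)\right) = \left(-20 - 432\right) \left(4 + 9 - 95\right) = \left(-452\right) \left(-82\right) = 37064$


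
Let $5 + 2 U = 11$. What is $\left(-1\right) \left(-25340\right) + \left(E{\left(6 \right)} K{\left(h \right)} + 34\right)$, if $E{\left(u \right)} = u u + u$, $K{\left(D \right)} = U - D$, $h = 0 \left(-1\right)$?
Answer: $25500$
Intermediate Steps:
$U = 3$ ($U = - \frac{5}{2} + \frac{1}{2} \cdot 11 = - \frac{5}{2} + \frac{11}{2} = 3$)
$h = 0$
$K{\left(D \right)} = 3 - D$
$E{\left(u \right)} = u + u^{2}$ ($E{\left(u \right)} = u^{2} + u = u + u^{2}$)
$\left(-1\right) \left(-25340\right) + \left(E{\left(6 \right)} K{\left(h \right)} + 34\right) = \left(-1\right) \left(-25340\right) + \left(6 \left(1 + 6\right) \left(3 - 0\right) + 34\right) = 25340 + \left(6 \cdot 7 \left(3 + 0\right) + 34\right) = 25340 + \left(42 \cdot 3 + 34\right) = 25340 + \left(126 + 34\right) = 25340 + 160 = 25500$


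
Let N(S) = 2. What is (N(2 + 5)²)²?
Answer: 16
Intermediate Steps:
(N(2 + 5)²)² = (2²)² = 4² = 16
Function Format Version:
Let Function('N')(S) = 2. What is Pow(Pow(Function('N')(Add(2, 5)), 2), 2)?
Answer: 16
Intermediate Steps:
Pow(Pow(Function('N')(Add(2, 5)), 2), 2) = Pow(Pow(2, 2), 2) = Pow(4, 2) = 16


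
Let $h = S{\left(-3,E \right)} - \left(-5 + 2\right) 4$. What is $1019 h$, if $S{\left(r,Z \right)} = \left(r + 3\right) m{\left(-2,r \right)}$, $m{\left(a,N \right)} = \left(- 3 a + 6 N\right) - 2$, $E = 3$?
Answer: $12228$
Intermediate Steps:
$m{\left(a,N \right)} = -2 - 3 a + 6 N$
$S{\left(r,Z \right)} = \left(3 + r\right) \left(4 + 6 r\right)$ ($S{\left(r,Z \right)} = \left(r + 3\right) \left(-2 - -6 + 6 r\right) = \left(3 + r\right) \left(-2 + 6 + 6 r\right) = \left(3 + r\right) \left(4 + 6 r\right)$)
$h = 12$ ($h = 2 \left(2 + 3 \left(-3\right)\right) \left(3 - 3\right) - \left(-5 + 2\right) 4 = 2 \left(2 - 9\right) 0 - \left(-3\right) 4 = 2 \left(-7\right) 0 - -12 = 0 + 12 = 12$)
$1019 h = 1019 \cdot 12 = 12228$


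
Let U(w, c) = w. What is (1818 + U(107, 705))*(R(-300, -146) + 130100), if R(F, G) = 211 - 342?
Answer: 250190325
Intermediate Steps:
R(F, G) = -131
(1818 + U(107, 705))*(R(-300, -146) + 130100) = (1818 + 107)*(-131 + 130100) = 1925*129969 = 250190325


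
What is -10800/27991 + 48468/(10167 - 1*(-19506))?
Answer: 49342828/39551283 ≈ 1.2476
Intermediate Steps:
-10800/27991 + 48468/(10167 - 1*(-19506)) = -10800*1/27991 + 48468/(10167 + 19506) = -10800/27991 + 48468/29673 = -10800/27991 + 48468*(1/29673) = -10800/27991 + 2308/1413 = 49342828/39551283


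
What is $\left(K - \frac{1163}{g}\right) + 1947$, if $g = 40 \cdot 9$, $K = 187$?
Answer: $\frac{767077}{360} \approx 2130.8$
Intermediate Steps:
$g = 360$
$\left(K - \frac{1163}{g}\right) + 1947 = \left(187 - \frac{1163}{360}\right) + 1947 = \frac{66157}{360} + 1947 = \frac{767077}{360}$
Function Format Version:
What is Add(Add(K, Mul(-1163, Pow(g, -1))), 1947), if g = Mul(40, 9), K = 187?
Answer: Rational(767077, 360) ≈ 2130.8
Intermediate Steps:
g = 360
Add(Add(K, Mul(-1163, Pow(g, -1))), 1947) = Add(Add(187, Mul(-1163, Pow(360, -1))), 1947) = Add(Add(187, Mul(-1163, Rational(1, 360))), 1947) = Add(Add(187, Rational(-1163, 360)), 1947) = Add(Rational(66157, 360), 1947) = Rational(767077, 360)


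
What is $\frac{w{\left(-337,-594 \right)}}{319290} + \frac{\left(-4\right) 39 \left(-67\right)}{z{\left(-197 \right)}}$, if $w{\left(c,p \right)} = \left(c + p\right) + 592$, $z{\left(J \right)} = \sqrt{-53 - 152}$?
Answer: $- \frac{113}{106430} - \frac{10452 i \sqrt{205}}{205} \approx -0.0010617 - 730.0 i$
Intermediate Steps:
$z{\left(J \right)} = i \sqrt{205}$ ($z{\left(J \right)} = \sqrt{-205} = i \sqrt{205}$)
$w{\left(c,p \right)} = 592 + c + p$
$\frac{w{\left(-337,-594 \right)}}{319290} + \frac{\left(-4\right) 39 \left(-67\right)}{z{\left(-197 \right)}} = \frac{592 - 337 - 594}{319290} + \frac{\left(-4\right) 39 \left(-67\right)}{i \sqrt{205}} = \left(-339\right) \frac{1}{319290} + \left(-156\right) \left(-67\right) \left(- \frac{i \sqrt{205}}{205}\right) = - \frac{113}{106430} + 10452 \left(- \frac{i \sqrt{205}}{205}\right) = - \frac{113}{106430} - \frac{10452 i \sqrt{205}}{205}$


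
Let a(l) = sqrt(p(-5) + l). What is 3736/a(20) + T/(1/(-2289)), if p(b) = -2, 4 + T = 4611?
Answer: -10545423 + 1868*sqrt(2)/3 ≈ -1.0545e+7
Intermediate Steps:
T = 4607 (T = -4 + 4611 = 4607)
a(l) = sqrt(-2 + l)
3736/a(20) + T/(1/(-2289)) = 3736/(sqrt(-2 + 20)) + 4607/(1/(-2289)) = 3736/(sqrt(18)) + 4607/(-1/2289) = 3736/((3*sqrt(2))) + 4607*(-2289) = 3736*(sqrt(2)/6) - 10545423 = 1868*sqrt(2)/3 - 10545423 = -10545423 + 1868*sqrt(2)/3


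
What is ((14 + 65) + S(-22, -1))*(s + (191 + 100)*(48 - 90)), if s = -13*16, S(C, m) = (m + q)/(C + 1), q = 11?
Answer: -20497070/21 ≈ -9.7605e+5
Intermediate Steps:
S(C, m) = (11 + m)/(1 + C) (S(C, m) = (m + 11)/(C + 1) = (11 + m)/(1 + C))
s = -208
((14 + 65) + S(-22, -1))*(s + (191 + 100)*(48 - 90)) = ((14 + 65) + (11 - 1)/(1 - 22))*(-208 + (191 + 100)*(48 - 90)) = (79 + 10/(-21))*(-208 + 291*(-42)) = (79 - 1/21*10)*(-208 - 12222) = (79 - 10/21)*(-12430) = (1649/21)*(-12430) = -20497070/21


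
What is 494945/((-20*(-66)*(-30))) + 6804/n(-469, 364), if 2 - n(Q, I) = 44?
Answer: -125639/720 ≈ -174.50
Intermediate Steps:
n(Q, I) = -42 (n(Q, I) = 2 - 1*44 = 2 - 44 = -42)
494945/((-20*(-66)*(-30))) + 6804/n(-469, 364) = 494945/((-20*(-66)*(-30))) + 6804/(-42) = 494945/((1320*(-30))) + 6804*(-1/42) = 494945/(-39600) - 162 = 494945*(-1/39600) - 162 = -8999/720 - 162 = -125639/720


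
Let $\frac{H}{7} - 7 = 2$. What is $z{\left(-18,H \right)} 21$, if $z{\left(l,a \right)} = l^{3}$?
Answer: $-122472$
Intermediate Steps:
$H = 63$ ($H = 49 + 7 \cdot 2 = 49 + 14 = 63$)
$z{\left(-18,H \right)} 21 = \left(-18\right)^{3} \cdot 21 = \left(-5832\right) 21 = -122472$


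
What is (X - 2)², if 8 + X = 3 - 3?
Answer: 100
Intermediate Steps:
X = -8 (X = -8 + (3 - 3) = -8 + 0 = -8)
(X - 2)² = (-8 - 2)² = (-10)² = 100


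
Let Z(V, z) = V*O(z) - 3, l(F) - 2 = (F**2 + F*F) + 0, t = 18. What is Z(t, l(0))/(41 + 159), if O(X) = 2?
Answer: 33/200 ≈ 0.16500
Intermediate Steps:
l(F) = 2 + 2*F**2 (l(F) = 2 + ((F**2 + F*F) + 0) = 2 + ((F**2 + F**2) + 0) = 2 + (2*F**2 + 0) = 2 + 2*F**2)
Z(V, z) = -3 + 2*V (Z(V, z) = V*2 - 3 = 2*V - 3 = -3 + 2*V)
Z(t, l(0))/(41 + 159) = (-3 + 2*18)/(41 + 159) = (-3 + 36)/200 = (1/200)*33 = 33/200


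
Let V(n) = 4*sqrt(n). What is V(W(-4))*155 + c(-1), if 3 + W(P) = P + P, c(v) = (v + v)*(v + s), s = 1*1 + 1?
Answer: -2 + 620*I*sqrt(11) ≈ -2.0 + 2056.3*I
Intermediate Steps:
s = 2 (s = 1 + 1 = 2)
c(v) = 2*v*(2 + v) (c(v) = (v + v)*(v + 2) = (2*v)*(2 + v) = 2*v*(2 + v))
W(P) = -3 + 2*P (W(P) = -3 + (P + P) = -3 + 2*P)
V(W(-4))*155 + c(-1) = (4*sqrt(-3 + 2*(-4)))*155 + 2*(-1)*(2 - 1) = (4*sqrt(-3 - 8))*155 + 2*(-1)*1 = (4*sqrt(-11))*155 - 2 = (4*(I*sqrt(11)))*155 - 2 = (4*I*sqrt(11))*155 - 2 = 620*I*sqrt(11) - 2 = -2 + 620*I*sqrt(11)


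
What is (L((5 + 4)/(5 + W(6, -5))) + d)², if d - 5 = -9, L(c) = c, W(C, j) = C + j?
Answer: 25/4 ≈ 6.2500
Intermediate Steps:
d = -4 (d = 5 - 9 = -4)
(L((5 + 4)/(5 + W(6, -5))) + d)² = ((5 + 4)/(5 + (6 - 5)) - 4)² = (9/(5 + 1) - 4)² = (9/6 - 4)² = (9*(⅙) - 4)² = (3/2 - 4)² = (-5/2)² = 25/4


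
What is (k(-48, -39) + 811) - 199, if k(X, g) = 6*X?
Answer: 324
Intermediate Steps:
(k(-48, -39) + 811) - 199 = (6*(-48) + 811) - 199 = (-288 + 811) - 199 = 523 - 199 = 324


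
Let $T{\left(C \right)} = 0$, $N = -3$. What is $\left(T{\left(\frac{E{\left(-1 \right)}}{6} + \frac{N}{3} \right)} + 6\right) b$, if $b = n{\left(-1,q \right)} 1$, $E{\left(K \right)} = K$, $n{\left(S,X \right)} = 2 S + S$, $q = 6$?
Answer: $-18$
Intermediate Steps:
$n{\left(S,X \right)} = 3 S$
$b = -3$ ($b = 3 \left(-1\right) 1 = \left(-3\right) 1 = -3$)
$\left(T{\left(\frac{E{\left(-1 \right)}}{6} + \frac{N}{3} \right)} + 6\right) b = \left(0 + 6\right) \left(-3\right) = 6 \left(-3\right) = -18$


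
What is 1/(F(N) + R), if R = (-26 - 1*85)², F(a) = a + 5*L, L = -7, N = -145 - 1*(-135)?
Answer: 1/12276 ≈ 8.1460e-5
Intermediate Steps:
N = -10 (N = -145 + 135 = -10)
F(a) = -35 + a (F(a) = a + 5*(-7) = a - 35 = -35 + a)
R = 12321 (R = (-26 - 85)² = (-111)² = 12321)
1/(F(N) + R) = 1/((-35 - 10) + 12321) = 1/(-45 + 12321) = 1/12276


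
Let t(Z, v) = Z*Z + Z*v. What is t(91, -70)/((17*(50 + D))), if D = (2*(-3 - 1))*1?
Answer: 91/34 ≈ 2.6765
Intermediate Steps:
t(Z, v) = Z² + Z*v
D = -8 (D = (2*(-4))*1 = -8*1 = -8)
t(91, -70)/((17*(50 + D))) = (91*(91 - 70))/((17*(50 - 8))) = (91*21)/((17*42)) = 1911/714 = 1911*(1/714) = 91/34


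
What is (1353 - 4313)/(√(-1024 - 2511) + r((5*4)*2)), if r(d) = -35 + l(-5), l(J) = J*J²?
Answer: 94720/5827 + 592*I*√3535/5827 ≈ 16.255 + 6.0405*I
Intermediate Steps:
l(J) = J³
r(d) = -160 (r(d) = -35 + (-5)³ = -35 - 125 = -160)
(1353 - 4313)/(√(-1024 - 2511) + r((5*4)*2)) = (1353 - 4313)/(√(-1024 - 2511) - 160) = -2960/(√(-3535) - 160) = -2960/(I*√3535 - 160) = -2960/(-160 + I*√3535)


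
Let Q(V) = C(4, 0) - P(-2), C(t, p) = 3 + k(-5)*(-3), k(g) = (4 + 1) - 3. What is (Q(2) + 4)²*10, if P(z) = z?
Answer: 90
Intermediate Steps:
k(g) = 2 (k(g) = 5 - 3 = 2)
C(t, p) = -3 (C(t, p) = 3 + 2*(-3) = 3 - 6 = -3)
Q(V) = -1 (Q(V) = -3 - 1*(-2) = -3 + 2 = -1)
(Q(2) + 4)²*10 = (-1 + 4)²*10 = 3²*10 = 9*10 = 90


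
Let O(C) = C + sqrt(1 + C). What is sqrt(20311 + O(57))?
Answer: sqrt(20368 + sqrt(58)) ≈ 142.74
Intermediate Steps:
sqrt(20311 + O(57)) = sqrt(20311 + (57 + sqrt(1 + 57))) = sqrt(20311 + (57 + sqrt(58))) = sqrt(20368 + sqrt(58))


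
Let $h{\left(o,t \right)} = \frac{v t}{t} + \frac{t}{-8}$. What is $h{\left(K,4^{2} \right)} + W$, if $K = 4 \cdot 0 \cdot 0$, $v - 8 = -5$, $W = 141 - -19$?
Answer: $161$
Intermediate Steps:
$W = 160$ ($W = 141 + 19 = 160$)
$v = 3$ ($v = 8 - 5 = 3$)
$K = 0$ ($K = 0 \cdot 0 = 0$)
$h{\left(o,t \right)} = 3 - \frac{t}{8}$ ($h{\left(o,t \right)} = \frac{3 t}{t} + \frac{t}{-8} = 3 + t \left(- \frac{1}{8}\right) = 3 - \frac{t}{8}$)
$h{\left(K,4^{2} \right)} + W = \left(3 - \frac{4^{2}}{8}\right) + 160 = \left(3 - 2\right) + 160 = 1 + 160 = 161$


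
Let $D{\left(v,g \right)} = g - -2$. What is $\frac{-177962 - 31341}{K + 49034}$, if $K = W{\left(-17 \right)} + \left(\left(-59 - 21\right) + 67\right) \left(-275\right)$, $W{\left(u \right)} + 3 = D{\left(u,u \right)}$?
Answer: $- \frac{209303}{52591} \approx -3.9798$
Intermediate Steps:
$D{\left(v,g \right)} = 2 + g$ ($D{\left(v,g \right)} = g + 2 = 2 + g$)
$W{\left(u \right)} = -1 + u$ ($W{\left(u \right)} = -3 + \left(2 + u\right) = -1 + u$)
$K = 3557$ ($K = \left(-1 - 17\right) + \left(\left(-59 - 21\right) + 67\right) \left(-275\right) = -18 + \left(-80 + 67\right) \left(-275\right) = -18 - -3575 = -18 + 3575 = 3557$)
$\frac{-177962 - 31341}{K + 49034} = \frac{-177962 - 31341}{3557 + 49034} = - \frac{209303}{52591}$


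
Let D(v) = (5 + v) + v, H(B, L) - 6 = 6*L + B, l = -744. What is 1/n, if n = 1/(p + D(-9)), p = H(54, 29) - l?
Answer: 965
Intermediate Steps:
H(B, L) = 6 + B + 6*L (H(B, L) = 6 + (6*L + B) = 6 + (B + 6*L) = 6 + B + 6*L)
D(v) = 5 + 2*v
p = 978 (p = (6 + 54 + 6*29) - 1*(-744) = (6 + 54 + 174) + 744 = 234 + 744 = 978)
n = 1/965 (n = 1/(978 + (5 + 2*(-9))) = 1/(978 + (5 - 18)) = 1/(978 - 13) = 1/965 ≈ 0.0010363)
1/n = 1/(1/965) = 965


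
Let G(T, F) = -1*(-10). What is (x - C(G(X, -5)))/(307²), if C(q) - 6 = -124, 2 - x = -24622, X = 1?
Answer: 24742/94249 ≈ 0.26252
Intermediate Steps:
G(T, F) = 10
x = 24624 (x = 2 - 1*(-24622) = 2 + 24622 = 24624)
C(q) = -118 (C(q) = 6 - 124 = -118)
(x - C(G(X, -5)))/(307²) = (24624 - 1*(-118))/(307²) = (24624 + 118)/94249 = 24742*(1/94249) = 24742/94249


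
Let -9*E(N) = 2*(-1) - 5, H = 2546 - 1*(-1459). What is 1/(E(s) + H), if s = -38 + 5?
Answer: 9/36052 ≈ 0.00024964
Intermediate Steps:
H = 4005 (H = 2546 + 1459 = 4005)
s = -33
E(N) = 7/9 (E(N) = -(2*(-1) - 5)/9 = -(-2 - 5)/9 = -⅑*(-7) = 7/9)
1/(E(s) + H) = 1/(7/9 + 4005) = 1/(36052/9) = 9/36052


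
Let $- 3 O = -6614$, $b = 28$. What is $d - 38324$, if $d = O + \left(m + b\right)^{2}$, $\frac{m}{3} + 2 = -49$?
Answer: $- \frac{61483}{3} \approx -20494.0$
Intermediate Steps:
$m = -153$ ($m = -6 + 3 \left(-49\right) = -6 - 147 = -153$)
$O = \frac{6614}{3}$ ($O = \left(- \frac{1}{3}\right) \left(-6614\right) = \frac{6614}{3} \approx 2204.7$)
$d = \frac{53489}{3}$ ($d = \frac{6614}{3} + \left(-153 + 28\right)^{2} = \frac{6614}{3} + \left(-125\right)^{2} = \frac{6614}{3} + 15625 = \frac{53489}{3} \approx 17830.0$)
$d - 38324 = \frac{53489}{3} - 38324 = - \frac{61483}{3}$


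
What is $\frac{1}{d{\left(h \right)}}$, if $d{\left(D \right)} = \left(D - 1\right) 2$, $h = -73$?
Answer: $- \frac{1}{148} \approx -0.0067568$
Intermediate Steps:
$d{\left(D \right)} = -2 + 2 D$ ($d{\left(D \right)} = \left(-1 + D\right) 2 = -2 + 2 D$)
$\frac{1}{d{\left(h \right)}} = \frac{1}{-2 + 2 \left(-73\right)} = \frac{1}{-2 - 146} = \frac{1}{-148} = - \frac{1}{148}$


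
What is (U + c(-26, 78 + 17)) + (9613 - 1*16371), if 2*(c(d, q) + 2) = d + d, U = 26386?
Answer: 19600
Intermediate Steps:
c(d, q) = -2 + d (c(d, q) = -2 + (d + d)/2 = -2 + (2*d)/2 = -2 + d)
(U + c(-26, 78 + 17)) + (9613 - 1*16371) = (26386 + (-2 - 26)) + (9613 - 1*16371) = (26386 - 28) + (9613 - 16371) = 26358 - 6758 = 19600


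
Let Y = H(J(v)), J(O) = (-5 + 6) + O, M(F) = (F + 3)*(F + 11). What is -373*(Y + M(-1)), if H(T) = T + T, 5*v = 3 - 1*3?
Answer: -8206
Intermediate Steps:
v = 0 (v = (3 - 1*3)/5 = (3 - 3)/5 = (⅕)*0 = 0)
M(F) = (3 + F)*(11 + F)
J(O) = 1 + O
H(T) = 2*T
Y = 2 (Y = 2*(1 + 0) = 2*1 = 2)
-373*(Y + M(-1)) = -373*(2 + (33 + (-1)² + 14*(-1))) = -373*(2 + (33 + 1 - 14)) = -373*(2 + 20) = -373*22 = -8206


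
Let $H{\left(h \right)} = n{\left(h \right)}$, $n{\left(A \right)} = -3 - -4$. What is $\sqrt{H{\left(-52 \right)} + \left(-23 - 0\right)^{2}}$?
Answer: $\sqrt{530} \approx 23.022$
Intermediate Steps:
$n{\left(A \right)} = 1$ ($n{\left(A \right)} = -3 + 4 = 1$)
$H{\left(h \right)} = 1$
$\sqrt{H{\left(-52 \right)} + \left(-23 - 0\right)^{2}} = \sqrt{1 + \left(-23 - 0\right)^{2}} = \sqrt{1 + \left(-23 + 0\right)^{2}} = \sqrt{1 + \left(-23\right)^{2}} = \sqrt{1 + 529} = \sqrt{530}$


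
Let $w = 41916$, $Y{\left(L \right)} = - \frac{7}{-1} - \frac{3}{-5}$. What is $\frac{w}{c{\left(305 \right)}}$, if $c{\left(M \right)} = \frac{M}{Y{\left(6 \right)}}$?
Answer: $\frac{1592808}{1525} \approx 1044.5$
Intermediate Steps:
$Y{\left(L \right)} = \frac{38}{5}$ ($Y{\left(L \right)} = \left(-7\right) \left(-1\right) - - \frac{3}{5} = 7 + \frac{3}{5} = \frac{38}{5}$)
$c{\left(M \right)} = \frac{5 M}{38}$ ($c{\left(M \right)} = \frac{M}{\frac{38}{5}} = M \frac{5}{38} = \frac{5 M}{38}$)
$\frac{w}{c{\left(305 \right)}} = \frac{41916}{\frac{5}{38} \cdot 305} = \frac{41916}{\frac{1525}{38}} = 41916 \cdot \frac{38}{1525} = \frac{1592808}{1525}$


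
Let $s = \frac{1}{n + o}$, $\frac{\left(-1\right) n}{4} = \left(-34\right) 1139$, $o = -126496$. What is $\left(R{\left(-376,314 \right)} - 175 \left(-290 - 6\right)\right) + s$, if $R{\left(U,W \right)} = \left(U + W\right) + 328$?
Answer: $\frac{1479090929}{28408} \approx 52066.0$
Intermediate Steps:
$n = 154904$ ($n = - 4 \left(\left(-34\right) 1139\right) = \left(-4\right) \left(-38726\right) = 154904$)
$R{\left(U,W \right)} = 328 + U + W$
$s = \frac{1}{28408}$ ($s = \frac{1}{154904 - 126496} = \frac{1}{28408} \approx 3.5201 \cdot 10^{-5}$)
$\left(R{\left(-376,314 \right)} - 175 \left(-290 - 6\right)\right) + s = \left(\left(328 - 376 + 314\right) - 175 \left(-290 - 6\right)\right) + \frac{1}{28408} = \left(266 - 175 \left(-290 - 6\right)\right) + \frac{1}{28408} = \left(266 - -51800\right) + \frac{1}{28408} = \left(266 + 51800\right) + \frac{1}{28408} = 52066 + \frac{1}{28408} = \frac{1479090929}{28408}$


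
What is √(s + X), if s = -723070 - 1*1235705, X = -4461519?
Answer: 3*I*√713366 ≈ 2533.8*I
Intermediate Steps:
s = -1958775 (s = -723070 - 1235705 = -1958775)
√(s + X) = √(-1958775 - 4461519) = √(-6420294) = 3*I*√713366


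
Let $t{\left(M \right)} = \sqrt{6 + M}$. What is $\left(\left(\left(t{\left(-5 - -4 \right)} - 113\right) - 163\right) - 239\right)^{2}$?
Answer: $\left(515 - \sqrt{5}\right)^{2} \approx 2.6293 \cdot 10^{5}$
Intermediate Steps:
$\left(\left(\left(t{\left(-5 - -4 \right)} - 113\right) - 163\right) - 239\right)^{2} = \left(\left(\left(\sqrt{6 - 1} - 113\right) - 163\right) - 239\right)^{2} = \left(\left(\left(\sqrt{5} - 113\right) - 163\right) - 239\right)^{2} = \left(\left(\left(-113 + \sqrt{5}\right) - 163\right) - 239\right)^{2} = \left(\left(-276 + \sqrt{5}\right) - 239\right)^{2} = \left(-515 + \sqrt{5}\right)^{2}$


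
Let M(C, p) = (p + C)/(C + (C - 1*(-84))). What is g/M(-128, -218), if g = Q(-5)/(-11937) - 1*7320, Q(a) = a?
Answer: -7514579810/2065101 ≈ -3638.8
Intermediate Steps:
g = -87378835/11937 (g = -5/(-11937) - 1*7320 = -5*(-1/11937) - 7320 = 5/11937 - 7320 = -87378835/11937 ≈ -7320.0)
M(C, p) = (C + p)/(84 + 2*C) (M(C, p) = (C + p)/(C + (C + 84)) = (C + p)/(C + (84 + C)) = (C + p)/(84 + 2*C))
g/M(-128, -218) = -87378835*2*(42 - 128)/(-128 - 218)/11937 = -87378835/(11937*((½)*(-346)/(-86))) = -87378835/(11937*((½)*(-1/86)*(-346))) = -87378835/(11937*173/86) = -87378835/11937*86/173 = -7514579810/2065101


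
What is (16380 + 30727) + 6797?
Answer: 53904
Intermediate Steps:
(16380 + 30727) + 6797 = 47107 + 6797 = 53904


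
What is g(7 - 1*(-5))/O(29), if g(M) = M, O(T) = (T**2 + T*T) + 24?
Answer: 6/853 ≈ 0.0070340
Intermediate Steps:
O(T) = 24 + 2*T**2 (O(T) = (T**2 + T**2) + 24 = 2*T**2 + 24 = 24 + 2*T**2)
g(7 - 1*(-5))/O(29) = (7 - 1*(-5))/(24 + 2*29**2) = (7 + 5)/(24 + 2*841) = 12/(24 + 1682) = 12/1706 = 12*(1/1706) = 6/853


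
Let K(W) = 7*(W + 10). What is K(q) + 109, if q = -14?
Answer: 81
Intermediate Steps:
K(W) = 70 + 7*W (K(W) = 7*(10 + W) = 70 + 7*W)
K(q) + 109 = (70 + 7*(-14)) + 109 = (70 - 98) + 109 = -28 + 109 = 81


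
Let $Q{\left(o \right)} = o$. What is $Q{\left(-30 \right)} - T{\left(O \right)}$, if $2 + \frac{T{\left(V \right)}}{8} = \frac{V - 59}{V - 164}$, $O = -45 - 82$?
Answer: $- \frac{1854}{97} \approx -19.113$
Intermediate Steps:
$O = -127$
$T{\left(V \right)} = -16 + \frac{8 \left(-59 + V\right)}{-164 + V}$ ($T{\left(V \right)} = -16 + 8 \frac{V - 59}{V - 164} = -16 + 8 \frac{-59 + V}{-164 + V} = -16 + \frac{8 \left(-59 + V\right)}{-164 + V}$)
$Q{\left(-30 \right)} - T{\left(O \right)} = -30 - \frac{8 \left(269 - -127\right)}{-164 - 127} = -30 - \frac{8 \left(269 + 127\right)}{-291} = -30 - 8 \left(- \frac{1}{291}\right) 396 = -30 - - \frac{1056}{97} = -30 + \frac{1056}{97} = - \frac{1854}{97}$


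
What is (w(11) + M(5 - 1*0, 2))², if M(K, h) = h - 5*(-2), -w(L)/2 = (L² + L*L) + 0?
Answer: 222784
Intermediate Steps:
w(L) = -4*L² (w(L) = -2*((L² + L*L) + 0) = -2*((L² + L²) + 0) = -2*(2*L² + 0) = -4*L²)
M(K, h) = 10 + h (M(K, h) = h + 10 = 10 + h)
(w(11) + M(5 - 1*0, 2))² = (-4*11² + (10 + 2))² = (-4*121 + 12)² = (-484 + 12)² = (-472)² = 222784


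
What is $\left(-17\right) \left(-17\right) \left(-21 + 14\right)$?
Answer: $-2023$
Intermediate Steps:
$\left(-17\right) \left(-17\right) \left(-21 + 14\right) = 289 \left(-7\right) = -2023$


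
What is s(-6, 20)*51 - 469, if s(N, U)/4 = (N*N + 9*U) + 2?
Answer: 44003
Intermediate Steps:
s(N, U) = 8 + 4*N² + 36*U (s(N, U) = 4*((N*N + 9*U) + 2) = 4*((N² + 9*U) + 2) = 4*(2 + N² + 9*U) = 8 + 4*N² + 36*U)
s(-6, 20)*51 - 469 = (8 + 4*(-6)² + 36*20)*51 - 469 = (8 + 4*36 + 720)*51 - 469 = (8 + 144 + 720)*51 - 469 = 872*51 - 469 = 44472 - 469 = 44003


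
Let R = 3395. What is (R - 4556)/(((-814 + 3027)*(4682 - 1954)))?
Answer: -1161/6037064 ≈ -0.00019231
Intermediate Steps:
(R - 4556)/(((-814 + 3027)*(4682 - 1954))) = (3395 - 4556)/(((-814 + 3027)*(4682 - 1954))) = -1161/(2213*2728) = -1161/6037064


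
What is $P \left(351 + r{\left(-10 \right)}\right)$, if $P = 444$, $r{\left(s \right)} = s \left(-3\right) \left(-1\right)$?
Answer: $142524$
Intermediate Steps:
$r{\left(s \right)} = 3 s$ ($r{\left(s \right)} = - 3 s \left(-1\right) = 3 s$)
$P \left(351 + r{\left(-10 \right)}\right) = 444 \left(351 + 3 \left(-10\right)\right) = 444 \left(351 - 30\right) = 444 \cdot 321 = 142524$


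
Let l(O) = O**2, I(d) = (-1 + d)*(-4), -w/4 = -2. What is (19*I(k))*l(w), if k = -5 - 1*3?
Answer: 43776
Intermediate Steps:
w = 8 (w = -4*(-2) = 8)
k = -8 (k = -5 - 3 = -8)
I(d) = 4 - 4*d
(19*I(k))*l(w) = (19*(4 - 4*(-8)))*8**2 = (19*(4 + 32))*64 = (19*36)*64 = 684*64 = 43776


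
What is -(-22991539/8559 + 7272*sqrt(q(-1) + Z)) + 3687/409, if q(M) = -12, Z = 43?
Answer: 9435096484/3500631 - 7272*sqrt(31) ≈ -37794.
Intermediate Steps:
-(-22991539/8559 + 7272*sqrt(q(-1) + Z)) + 3687/409 = -(-22991539/8559 + 7272*sqrt(-12 + 43)) + 3687/409 = -(-22991539/8559 + 7272*sqrt(31)) + 3687*(1/409) = -(-22991539/8559 + 7272*sqrt(31)) + 3687/409 = -606*(-227639/51354 + 12*sqrt(31)) + 3687/409 = (22991539/8559 - 7272*sqrt(31)) + 3687/409 = 9435096484/3500631 - 7272*sqrt(31)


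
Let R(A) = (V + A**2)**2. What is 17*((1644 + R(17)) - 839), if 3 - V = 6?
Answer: 1404217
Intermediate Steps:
V = -3 (V = 3 - 1*6 = 3 - 6 = -3)
R(A) = (-3 + A**2)**2
17*((1644 + R(17)) - 839) = 17*((1644 + (-3 + 17**2)**2) - 839) = 17*((1644 + (-3 + 289)**2) - 839) = 17*((1644 + 286**2) - 839) = 17*((1644 + 81796) - 839) = 17*(83440 - 839) = 17*82601 = 1404217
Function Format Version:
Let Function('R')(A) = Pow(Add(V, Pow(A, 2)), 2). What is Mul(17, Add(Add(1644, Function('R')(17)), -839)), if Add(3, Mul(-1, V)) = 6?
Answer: 1404217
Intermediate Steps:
V = -3 (V = Add(3, Mul(-1, 6)) = Add(3, -6) = -3)
Function('R')(A) = Pow(Add(-3, Pow(A, 2)), 2)
Mul(17, Add(Add(1644, Function('R')(17)), -839)) = Mul(17, Add(Add(1644, Pow(Add(-3, Pow(17, 2)), 2)), -839)) = Mul(17, Add(Add(1644, Pow(Add(-3, 289), 2)), -839)) = Mul(17, Add(Add(1644, Pow(286, 2)), -839)) = Mul(17, Add(Add(1644, 81796), -839)) = Mul(17, Add(83440, -839)) = Mul(17, 82601) = 1404217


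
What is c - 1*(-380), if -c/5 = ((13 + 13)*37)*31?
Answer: -148730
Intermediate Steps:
c = -149110 (c = -5*(13 + 13)*37*31 = -5*26*37*31 = -4810*31 = -5*29822 = -149110)
c - 1*(-380) = -149110 - 1*(-380) = -149110 + 380 = -148730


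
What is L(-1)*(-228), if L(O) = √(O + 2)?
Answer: -228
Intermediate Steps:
L(O) = √(2 + O)
L(-1)*(-228) = √(2 - 1)*(-228) = √1*(-228) = 1*(-228) = -228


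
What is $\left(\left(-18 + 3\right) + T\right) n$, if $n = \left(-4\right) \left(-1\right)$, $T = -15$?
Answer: $-120$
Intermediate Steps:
$n = 4$
$\left(\left(-18 + 3\right) + T\right) n = \left(\left(-18 + 3\right) - 15\right) 4 = \left(-15 - 15\right) 4 = \left(-30\right) 4 = -120$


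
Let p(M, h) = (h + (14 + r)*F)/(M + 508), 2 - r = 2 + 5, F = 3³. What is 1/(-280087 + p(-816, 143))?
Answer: -154/43133591 ≈ -3.5703e-6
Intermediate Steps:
F = 27
r = -5 (r = 2 - (2 + 5) = 2 - 1*7 = 2 - 7 = -5)
p(M, h) = (243 + h)/(508 + M) (p(M, h) = (h + (14 - 5)*27)/(M + 508) = (h + 9*27)/(508 + M) = (h + 243)/(508 + M) = (243 + h)/(508 + M))
1/(-280087 + p(-816, 143)) = 1/(-280087 + (243 + 143)/(508 - 816)) = 1/(-280087 + 386/(-308)) = 1/(-280087 - 1/308*386) = 1/(-280087 - 193/154) = 1/(-43133591/154) = -154/43133591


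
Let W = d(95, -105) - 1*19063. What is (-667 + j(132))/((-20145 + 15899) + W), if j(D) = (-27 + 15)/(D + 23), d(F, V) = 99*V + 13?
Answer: 14771/746015 ≈ 0.019800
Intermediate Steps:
d(F, V) = 13 + 99*V
j(D) = -12/(23 + D)
W = -29445 (W = (13 + 99*(-105)) - 1*19063 = (13 - 10395) - 19063 = -10382 - 19063 = -29445)
(-667 + j(132))/((-20145 + 15899) + W) = (-667 - 12/(23 + 132))/((-20145 + 15899) - 29445) = (-667 - 12/155)/(-4246 - 29445) = (-667 - 12*1/155)/(-33691) = (-667 - 12/155)*(-1/33691) = -103397/155*(-1/33691) = 14771/746015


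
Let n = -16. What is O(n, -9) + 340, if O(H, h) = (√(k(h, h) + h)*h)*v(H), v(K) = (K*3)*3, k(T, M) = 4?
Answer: 340 + 1296*I*√5 ≈ 340.0 + 2897.9*I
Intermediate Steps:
v(K) = 9*K (v(K) = (3*K)*3 = 9*K)
O(H, h) = 9*H*h*√(4 + h) (O(H, h) = (√(4 + h)*h)*(9*H) = (h*√(4 + h))*(9*H) = 9*H*h*√(4 + h))
O(n, -9) + 340 = 9*(-16)*(-9)*√(4 - 9) + 340 = 9*(-16)*(-9)*√(-5) + 340 = 9*(-16)*(-9)*(I*√5) + 340 = 1296*I*√5 + 340 = 340 + 1296*I*√5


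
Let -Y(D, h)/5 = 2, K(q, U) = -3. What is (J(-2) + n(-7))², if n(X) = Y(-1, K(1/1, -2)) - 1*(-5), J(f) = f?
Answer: 49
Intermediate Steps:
Y(D, h) = -10 (Y(D, h) = -5*2 = -10)
n(X) = -5 (n(X) = -10 - 1*(-5) = -10 + 5 = -5)
(J(-2) + n(-7))² = (-2 - 5)² = (-7)² = 49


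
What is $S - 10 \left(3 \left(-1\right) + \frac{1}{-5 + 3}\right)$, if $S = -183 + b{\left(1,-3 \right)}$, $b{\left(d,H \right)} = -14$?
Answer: $-162$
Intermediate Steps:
$S = -197$ ($S = -183 - 14 = -197$)
$S - 10 \left(3 \left(-1\right) + \frac{1}{-5 + 3}\right) = -197 - 10 \left(3 \left(-1\right) + \frac{1}{-5 + 3}\right) = -197 - 10 \left(-3 + \frac{1}{-2}\right) = -197 - 10 \left(-3 - \frac{1}{2}\right) = -197 - 10 \left(- \frac{7}{2}\right) = -197 - -35 = -197 + 35 = -162$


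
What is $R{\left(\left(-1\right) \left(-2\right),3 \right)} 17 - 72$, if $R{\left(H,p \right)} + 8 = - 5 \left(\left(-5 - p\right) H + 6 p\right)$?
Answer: $-378$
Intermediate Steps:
$R{\left(H,p \right)} = -8 - 30 p - 5 H \left(-5 - p\right)$ ($R{\left(H,p \right)} = -8 - 5 \left(\left(-5 - p\right) H + 6 p\right) = -8 - 5 \left(H \left(-5 - p\right) + 6 p\right) = -8 - 5 \left(6 p + H \left(-5 - p\right)\right) = -8 - \left(30 p + 5 H \left(-5 - p\right)\right) = -8 - 30 p - 5 H \left(-5 - p\right)$)
$R{\left(\left(-1\right) \left(-2\right),3 \right)} 17 - 72 = \left(-8 - 90 + 25 \left(\left(-1\right) \left(-2\right)\right) + 5 \left(\left(-1\right) \left(-2\right)\right) 3\right) 17 - 72 = \left(-8 - 90 + 25 \cdot 2 + 5 \cdot 2 \cdot 3\right) 17 - 72 = \left(-8 - 90 + 50 + 30\right) 17 - 72 = \left(-18\right) 17 - 72 = -306 - 72 = -378$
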